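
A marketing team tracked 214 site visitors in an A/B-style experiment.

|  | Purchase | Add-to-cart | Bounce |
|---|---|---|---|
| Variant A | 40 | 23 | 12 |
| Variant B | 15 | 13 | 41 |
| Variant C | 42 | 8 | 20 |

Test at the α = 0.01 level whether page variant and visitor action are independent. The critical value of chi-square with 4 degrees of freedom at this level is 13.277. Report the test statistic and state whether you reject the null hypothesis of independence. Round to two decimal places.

Row totals: 75, 69, 70. Column totals: 97, 44, 73. Grand total N = 214.
Expected counts (row total × column total / N):
  Variant A, Purchase: 75×97/214 = 33.9953
  Variant A, Add-to-cart: 75×44/214 = 15.4206
  Variant A, Bounce: 75×73/214 = 25.5841
  Variant B, Purchase: 69×97/214 = 31.2757
  Variant B, Add-to-cart: 69×44/214 = 14.1869
  Variant B, Bounce: 69×73/214 = 23.5374
  Variant C, Purchase: 70×97/214 = 31.7290
  Variant C, Add-to-cart: 70×44/214 = 14.3925
  Variant C, Bounce: 70×73/214 = 23.8785
Contributions (O − E)²/E:
  (40 − 33.9953)²/33.9953 = 1.0606
  (23 − 15.4206)²/15.4206 = 3.7254
  (12 − 25.5841)²/25.5841 = 7.2126
  (15 − 31.2757)²/31.2757 = 8.4698
  (13 − 14.1869)²/14.1869 = 0.0993
  (41 − 23.5374)²/23.5374 = 12.9557
  (42 − 31.7290)²/31.7290 = 3.3248
  (8 − 14.3925)²/14.3925 = 2.8393
  (20 − 23.8785)²/23.8785 = 0.6300
χ² = 1.0606 + 3.7254 + 7.2126 + 8.4698 + 0.0993 + 12.9557 + 3.3248 + 2.8393 + 0.6300 = 40.32
df = (3−1)(3−1) = 4. Since 40.32 > 13.277, reject the null hypothesis of independence at α = 0.01.

40.32; reject H₀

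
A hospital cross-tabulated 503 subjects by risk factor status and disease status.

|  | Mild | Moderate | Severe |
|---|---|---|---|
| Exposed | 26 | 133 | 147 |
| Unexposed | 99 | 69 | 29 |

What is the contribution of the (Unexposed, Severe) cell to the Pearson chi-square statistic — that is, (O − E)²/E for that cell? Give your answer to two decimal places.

Row total (Unexposed) = 197; column total (Severe) = 176; N = 503.
Expected count E = 197 × 176 / 503 = 68.930.
Contribution = (O − E)²/E = (29 − 68.930)² / 68.930 = 23.13.

23.13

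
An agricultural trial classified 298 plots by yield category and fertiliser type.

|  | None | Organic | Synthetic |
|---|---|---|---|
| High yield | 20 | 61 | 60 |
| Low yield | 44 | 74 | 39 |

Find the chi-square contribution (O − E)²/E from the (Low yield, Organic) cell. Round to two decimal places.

Row total (Low yield) = 157; column total (Organic) = 135; N = 298.
Expected count E = 157 × 135 / 298 = 71.124.
Contribution = (O − E)²/E = (74 − 71.124)² / 71.124 = 0.12.

0.12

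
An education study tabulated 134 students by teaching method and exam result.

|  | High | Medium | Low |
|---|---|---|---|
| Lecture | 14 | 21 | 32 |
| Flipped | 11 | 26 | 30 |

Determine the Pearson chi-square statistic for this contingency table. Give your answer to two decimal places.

0.96

Row totals: 67, 67. Column totals: 25, 47, 62. Grand total N = 134.
Expected counts (row total × column total / N):
  Lecture, High: 67×25/134 = 12.500
  Lecture, Medium: 67×47/134 = 23.500
  Lecture, Low: 67×62/134 = 31.000
  Flipped, High: 67×25/134 = 12.500
  Flipped, Medium: 67×47/134 = 23.500
  Flipped, Low: 67×62/134 = 31.000
Contributions (O − E)²/E:
  (14 − 12.500)²/12.500 = 0.1800
  (21 − 23.500)²/23.500 = 0.2660
  (32 − 31.000)²/31.000 = 0.0323
  (11 − 12.500)²/12.500 = 0.1800
  (26 − 23.500)²/23.500 = 0.2660
  (30 − 31.000)²/31.000 = 0.0323
χ² = 0.1800 + 0.2660 + 0.0323 + 0.1800 + 0.2660 + 0.0323 = 0.96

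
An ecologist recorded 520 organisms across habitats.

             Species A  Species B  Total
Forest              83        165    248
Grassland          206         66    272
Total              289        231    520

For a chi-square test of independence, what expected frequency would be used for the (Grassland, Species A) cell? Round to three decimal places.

151.169

Row total (Grassland) = 272; column total (Species A) = 289; grand total N = 520.
Expected count = (row total × column total) / N = 272 × 289 / 520 = 151.169.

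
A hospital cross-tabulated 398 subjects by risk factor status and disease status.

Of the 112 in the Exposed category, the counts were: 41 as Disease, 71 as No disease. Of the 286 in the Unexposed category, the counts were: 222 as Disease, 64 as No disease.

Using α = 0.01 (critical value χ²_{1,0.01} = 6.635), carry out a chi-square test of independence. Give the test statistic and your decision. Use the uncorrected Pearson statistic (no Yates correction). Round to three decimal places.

Row totals: 112, 286. Column totals: 263, 135. Grand total N = 398.
Expected counts (row total × column total / N):
  Exposed, Disease: 112×263/398 = 74.01005
  Exposed, No disease: 112×135/398 = 37.98995
  Unexposed, Disease: 286×263/398 = 188.98995
  Unexposed, No disease: 286×135/398 = 97.01005
Contributions (O − E)²/E:
  (41 − 74.01005)²/74.01005 = 14.7232
  (71 − 37.98995)²/37.98995 = 28.6829
  (222 − 188.98995)²/188.98995 = 5.7657
  (64 − 97.01005)²/97.01005 = 11.2325
χ² = 14.7232 + 28.6829 + 5.7657 + 11.2325 = 60.404
df = (2−1)(2−1) = 1. Since 60.404 > 6.635, reject the null hypothesis of independence at α = 0.01.

60.404; reject H₀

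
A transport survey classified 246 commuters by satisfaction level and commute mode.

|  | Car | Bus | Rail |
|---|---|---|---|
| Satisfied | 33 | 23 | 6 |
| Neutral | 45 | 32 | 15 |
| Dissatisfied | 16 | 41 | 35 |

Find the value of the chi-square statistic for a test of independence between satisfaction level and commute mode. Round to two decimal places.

Row totals: 62, 92, 92. Column totals: 94, 96, 56. Grand total N = 246.
Expected counts (row total × column total / N):
  Satisfied, Car: 62×94/246 = 23.6911
  Satisfied, Bus: 62×96/246 = 24.1951
  Satisfied, Rail: 62×56/246 = 14.1138
  Neutral, Car: 92×94/246 = 35.1545
  Neutral, Bus: 92×96/246 = 35.9024
  Neutral, Rail: 92×56/246 = 20.9431
  Dissatisfied, Car: 92×94/246 = 35.1545
  Dissatisfied, Bus: 92×96/246 = 35.9024
  Dissatisfied, Rail: 92×56/246 = 20.9431
Contributions (O − E)²/E:
  (33 − 23.6911)²/23.6911 = 3.6577
  (23 − 24.1951)²/24.1951 = 0.0590
  (6 − 14.1138)²/14.1138 = 4.6645
  (45 − 35.1545)²/35.1545 = 2.7574
  (32 − 35.9024)²/35.9024 = 0.4242
  (15 − 20.9431)²/20.9431 = 1.6865
  (16 − 35.1545)²/35.1545 = 10.4366
  (41 − 35.9024)²/35.9024 = 0.7238
  (35 − 20.9431)²/20.9431 = 9.4349
χ² = 3.6577 + 0.0590 + 4.6645 + 2.7574 + 0.4242 + 1.6865 + 10.4366 + 0.7238 + 9.4349 = 33.84

33.84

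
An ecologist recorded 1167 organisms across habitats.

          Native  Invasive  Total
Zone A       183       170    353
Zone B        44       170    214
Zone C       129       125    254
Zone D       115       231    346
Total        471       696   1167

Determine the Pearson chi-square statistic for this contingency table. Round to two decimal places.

Grand total N = 1167.
Expected counts (row total × column total / N):
  Zone A, Native: 353×471/1167 = 142.470
  Zone A, Invasive: 353×696/1167 = 210.530
  Zone B, Native: 214×471/1167 = 86.370
  Zone B, Invasive: 214×696/1167 = 127.630
  Zone C, Native: 254×471/1167 = 102.514
  Zone C, Invasive: 254×696/1167 = 151.486
  Zone D, Native: 346×471/1167 = 139.645
  Zone D, Invasive: 346×696/1167 = 206.355
Contributions (O − E)²/E:
  (183 − 142.470)²/142.470 = 11.5300
  (170 − 210.530)²/210.530 = 7.8026
  (44 − 86.370)²/86.370 = 20.7852
  (170 − 127.630)²/127.630 = 14.0658
  (129 − 102.514)²/102.514 = 6.8430
  (125 − 151.486)²/151.486 = 4.6308
  (115 − 139.645)²/139.645 = 4.3494
  (231 − 206.355)²/206.355 = 2.9434
χ² = 11.5300 + 7.8026 + 20.7852 + 14.0658 + 6.8430 + 4.6308 + 4.3494 + 2.9434 = 72.95

72.95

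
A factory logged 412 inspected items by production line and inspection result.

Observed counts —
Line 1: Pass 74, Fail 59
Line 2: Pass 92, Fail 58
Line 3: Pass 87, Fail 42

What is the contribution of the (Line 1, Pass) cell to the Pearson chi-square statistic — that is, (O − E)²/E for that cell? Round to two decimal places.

0.72

Row total (Line 1) = 133; column total (Pass) = 253; N = 412.
Expected count E = 133 × 253 / 412 = 81.672.
Contribution = (O − E)²/E = (74 − 81.672)² / 81.672 = 0.72.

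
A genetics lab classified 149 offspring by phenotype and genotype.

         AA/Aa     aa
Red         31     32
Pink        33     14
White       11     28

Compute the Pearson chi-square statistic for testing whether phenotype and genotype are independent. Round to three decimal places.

15.101

Row totals: 63, 47, 39. Column totals: 75, 74. Grand total N = 149.
Expected counts (row total × column total / N):
  Red, AA/Aa: 63×75/149 = 31.7114
  Red, aa: 63×74/149 = 31.2886
  Pink, AA/Aa: 47×75/149 = 23.6577
  Pink, aa: 47×74/149 = 23.3423
  White, AA/Aa: 39×75/149 = 19.6309
  White, aa: 39×74/149 = 19.3691
Contributions (O − E)²/E:
  (31 − 31.7114)²/31.7114 = 0.0160
  (32 − 31.2886)²/31.2886 = 0.0162
  (33 − 23.6577)²/23.6577 = 3.6892
  (14 − 23.3423)²/23.3423 = 3.7391
  (11 − 19.6309)²/19.6309 = 3.7947
  (28 − 19.3691)²/19.3691 = 3.8459
χ² = 0.0160 + 0.0162 + 3.6892 + 3.7391 + 3.7947 + 3.8459 = 15.101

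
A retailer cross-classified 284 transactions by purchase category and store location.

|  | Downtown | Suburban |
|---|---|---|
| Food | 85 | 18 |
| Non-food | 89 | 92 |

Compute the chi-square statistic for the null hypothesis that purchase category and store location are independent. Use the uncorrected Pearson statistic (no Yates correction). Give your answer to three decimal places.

Row totals: 103, 181. Column totals: 174, 110. Grand total N = 284.
Expected counts (row total × column total / N):
  Food, Downtown: 103×174/284 = 63.10563
  Food, Suburban: 103×110/284 = 39.89437
  Non-food, Downtown: 181×174/284 = 110.89437
  Non-food, Suburban: 181×110/284 = 70.10563
Contributions (O − E)²/E:
  (85 − 63.10563)²/63.10563 = 7.5962
  (18 − 39.89437)²/39.89437 = 12.0158
  (89 − 110.89437)²/110.89437 = 4.3227
  (92 − 70.10563)²/70.10563 = 6.8377
χ² = 7.5962 + 12.0158 + 4.3227 + 6.8377 = 30.772

30.772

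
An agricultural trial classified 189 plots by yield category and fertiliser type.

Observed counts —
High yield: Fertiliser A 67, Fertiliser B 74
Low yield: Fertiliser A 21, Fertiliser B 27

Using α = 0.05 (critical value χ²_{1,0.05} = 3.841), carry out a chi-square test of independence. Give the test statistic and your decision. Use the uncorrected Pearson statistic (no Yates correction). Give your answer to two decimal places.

0.20; fail to reject H₀

Row totals: 141, 48. Column totals: 88, 101. Grand total N = 189.
Expected counts (row total × column total / N):
  High yield, Fertiliser A: 141×88/189 = 65.651
  High yield, Fertiliser B: 141×101/189 = 75.349
  Low yield, Fertiliser A: 48×88/189 = 22.349
  Low yield, Fertiliser B: 48×101/189 = 25.651
Contributions (O − E)²/E:
  (67 − 65.651)²/65.651 = 0.0277
  (74 − 75.349)²/75.349 = 0.0242
  (21 − 22.349)²/22.349 = 0.0814
  (27 − 25.651)²/25.651 = 0.0709
χ² = 0.0277 + 0.0242 + 0.0814 + 0.0709 = 0.20
df = (2−1)(2−1) = 1. Since 0.20 < 3.841, fail to reject the null hypothesis of independence at α = 0.05.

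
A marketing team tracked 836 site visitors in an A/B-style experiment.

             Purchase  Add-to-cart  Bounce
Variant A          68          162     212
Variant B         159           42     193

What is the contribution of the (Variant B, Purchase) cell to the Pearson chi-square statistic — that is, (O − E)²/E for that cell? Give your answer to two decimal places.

Row total (Variant B) = 394; column total (Purchase) = 227; N = 836.
Expected count E = 394 × 227 / 836 = 106.983.
Contribution = (O − E)²/E = (159 − 106.983)² / 106.983 = 25.29.

25.29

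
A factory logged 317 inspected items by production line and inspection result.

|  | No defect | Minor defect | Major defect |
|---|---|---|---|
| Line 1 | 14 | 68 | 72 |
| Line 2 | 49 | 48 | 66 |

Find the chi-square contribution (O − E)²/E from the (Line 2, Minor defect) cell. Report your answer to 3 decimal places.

2.274

Row total (Line 2) = 163; column total (Minor defect) = 116; N = 317.
Expected count E = 163 × 116 / 317 = 59.6467.
Contribution = (O − E)²/E = (48 − 59.6467)² / 59.6467 = 2.274.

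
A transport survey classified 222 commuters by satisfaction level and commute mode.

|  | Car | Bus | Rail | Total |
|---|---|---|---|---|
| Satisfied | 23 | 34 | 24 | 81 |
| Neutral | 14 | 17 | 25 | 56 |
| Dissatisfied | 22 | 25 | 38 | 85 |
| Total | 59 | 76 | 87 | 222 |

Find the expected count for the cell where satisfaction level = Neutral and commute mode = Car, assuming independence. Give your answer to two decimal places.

14.88

Row total (Neutral) = 56; column total (Car) = 59; grand total N = 222.
Expected count = (row total × column total) / N = 56 × 59 / 222 = 14.88.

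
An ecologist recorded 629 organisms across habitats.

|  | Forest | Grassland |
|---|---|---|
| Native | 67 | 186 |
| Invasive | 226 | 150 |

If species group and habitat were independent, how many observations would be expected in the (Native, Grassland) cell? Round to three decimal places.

135.148

Row total (Native) = 253; column total (Grassland) = 336; grand total N = 629.
Expected count = (row total × column total) / N = 253 × 336 / 629 = 135.148.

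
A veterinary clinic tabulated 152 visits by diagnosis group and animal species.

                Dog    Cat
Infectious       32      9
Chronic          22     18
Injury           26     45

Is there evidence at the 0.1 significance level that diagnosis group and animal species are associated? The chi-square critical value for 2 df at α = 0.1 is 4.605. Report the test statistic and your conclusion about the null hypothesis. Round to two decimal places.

18.02; reject H₀

Row totals: 41, 40, 71. Column totals: 80, 72. Grand total N = 152.
Expected counts (row total × column total / N):
  Infectious, Dog: 41×80/152 = 21.5789
  Infectious, Cat: 41×72/152 = 19.4211
  Chronic, Dog: 40×80/152 = 21.0526
  Chronic, Cat: 40×72/152 = 18.9474
  Injury, Dog: 71×80/152 = 37.3684
  Injury, Cat: 71×72/152 = 33.6316
Contributions (O − E)²/E:
  (32 − 21.5789)²/21.5789 = 5.0327
  (9 − 19.4211)²/19.4211 = 5.5918
  (22 − 21.0526)²/21.0526 = 0.0426
  (18 − 18.9474)²/18.9474 = 0.0474
  (26 − 37.3684)²/37.3684 = 3.4586
  (45 − 33.6316)²/33.6316 = 3.8428
χ² = 5.0327 + 5.5918 + 0.0426 + 0.0474 + 3.4586 + 3.8428 = 18.02
df = (3−1)(2−1) = 2. Since 18.02 > 4.605, reject the null hypothesis of independence at α = 0.1.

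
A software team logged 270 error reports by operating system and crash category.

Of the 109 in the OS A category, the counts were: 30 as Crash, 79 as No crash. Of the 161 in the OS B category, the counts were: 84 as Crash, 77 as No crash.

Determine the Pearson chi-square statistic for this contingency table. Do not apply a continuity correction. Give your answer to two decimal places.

Row totals: 109, 161. Column totals: 114, 156. Grand total N = 270.
Expected counts (row total × column total / N):
  OS A, Crash: 109×114/270 = 46.022
  OS A, No crash: 109×156/270 = 62.978
  OS B, Crash: 161×114/270 = 67.978
  OS B, No crash: 161×156/270 = 93.022
Contributions (O − E)²/E:
  (30 − 46.022)²/46.022 = 5.5779
  (79 − 62.978)²/62.978 = 4.0761
  (84 − 67.978)²/67.978 = 3.7763
  (77 − 93.022)²/93.022 = 2.7596
χ² = 5.5779 + 4.0761 + 3.7763 + 2.7596 = 16.19

16.19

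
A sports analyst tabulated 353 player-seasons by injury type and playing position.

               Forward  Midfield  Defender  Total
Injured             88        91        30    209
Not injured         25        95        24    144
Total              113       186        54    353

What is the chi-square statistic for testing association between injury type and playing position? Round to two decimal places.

24.75

Grand total N = 353.
Expected counts (row total × column total / N):
  Injured, Forward: 209×113/353 = 66.904
  Injured, Midfield: 209×186/353 = 110.125
  Injured, Defender: 209×54/353 = 31.972
  Not injured, Forward: 144×113/353 = 46.096
  Not injured, Midfield: 144×186/353 = 75.875
  Not injured, Defender: 144×54/353 = 22.028
Contributions (O − E)²/E:
  (88 − 66.904)²/66.904 = 6.6519
  (91 − 110.125)²/110.125 = 3.3214
  (30 − 31.972)²/31.972 = 0.1216
  (25 − 46.096)²/46.096 = 9.6547
  (95 − 75.875)²/75.875 = 4.8206
  (24 − 22.028)²/22.028 = 0.1765
χ² = 6.6519 + 3.3214 + 0.1216 + 9.6547 + 4.8206 + 0.1765 = 24.75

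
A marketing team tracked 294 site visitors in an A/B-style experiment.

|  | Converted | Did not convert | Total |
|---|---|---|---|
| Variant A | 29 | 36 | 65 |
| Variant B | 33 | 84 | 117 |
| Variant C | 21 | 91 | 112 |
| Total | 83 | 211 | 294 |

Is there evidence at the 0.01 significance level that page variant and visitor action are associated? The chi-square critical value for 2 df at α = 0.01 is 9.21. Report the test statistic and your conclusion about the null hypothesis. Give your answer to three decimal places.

Grand total N = 294.
Expected counts (row total × column total / N):
  Variant A, Converted: 65×83/294 = 18.3503
  Variant A, Did not convert: 65×211/294 = 46.6497
  Variant B, Converted: 117×83/294 = 33.0306
  Variant B, Did not convert: 117×211/294 = 83.9694
  Variant C, Converted: 112×83/294 = 31.6190
  Variant C, Did not convert: 112×211/294 = 80.3810
Contributions (O − E)²/E:
  (29 − 18.3503)²/18.3503 = 6.1806
  (36 − 46.6497)²/46.6497 = 2.4312
  (33 − 33.0306)²/33.0306 = 0.0000
  (84 − 83.9694)²/83.9694 = 0.0000
  (21 − 31.6190)²/31.6190 = 3.5663
  (91 − 80.3810)²/80.3810 = 1.4029
χ² = 6.1806 + 2.4312 + 0.0000 + 0.0000 + 3.5663 + 1.4029 = 13.581
df = (3−1)(2−1) = 2. Since 13.581 > 9.21, reject the null hypothesis of independence at α = 0.01.

13.581; reject H₀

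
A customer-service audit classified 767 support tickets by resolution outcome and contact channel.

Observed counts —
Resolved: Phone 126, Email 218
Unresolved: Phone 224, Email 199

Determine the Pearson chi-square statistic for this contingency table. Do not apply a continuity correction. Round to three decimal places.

Row totals: 344, 423. Column totals: 350, 417. Grand total N = 767.
Expected counts (row total × column total / N):
  Resolved, Phone: 344×350/767 = 156.9752
  Resolved, Email: 344×417/767 = 187.0248
  Unresolved, Phone: 423×350/767 = 193.0248
  Unresolved, Email: 423×417/767 = 229.9752
Contributions (O − E)²/E:
  (126 − 156.9752)²/156.9752 = 6.1122
  (218 − 187.0248)²/187.0248 = 5.1301
  (224 − 193.0248)²/193.0248 = 4.9707
  (199 − 229.9752)²/229.9752 = 4.1720
χ² = 6.1122 + 5.1301 + 4.9707 + 4.1720 = 20.385

20.385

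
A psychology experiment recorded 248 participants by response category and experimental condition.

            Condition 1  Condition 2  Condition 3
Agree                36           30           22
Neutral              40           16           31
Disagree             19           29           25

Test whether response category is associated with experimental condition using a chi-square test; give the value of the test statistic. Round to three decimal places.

12.837

Row totals: 88, 87, 73. Column totals: 95, 75, 78. Grand total N = 248.
Expected counts (row total × column total / N):
  Agree, Condition 1: 88×95/248 = 33.7097
  Agree, Condition 2: 88×75/248 = 26.6129
  Agree, Condition 3: 88×78/248 = 27.6774
  Neutral, Condition 1: 87×95/248 = 33.3266
  Neutral, Condition 2: 87×75/248 = 26.3105
  Neutral, Condition 3: 87×78/248 = 27.3629
  Disagree, Condition 1: 73×95/248 = 27.9637
  Disagree, Condition 2: 73×75/248 = 22.0766
  Disagree, Condition 3: 73×78/248 = 22.9597
Contributions (O − E)²/E:
  (36 − 33.7097)²/33.7097 = 0.1556
  (30 − 26.6129)²/26.6129 = 0.4311
  (22 − 27.6774)²/27.6774 = 1.1646
  (40 − 33.3266)²/33.3266 = 1.3363
  (16 − 26.3105)²/26.3105 = 4.0405
  (31 − 27.3629)²/27.3629 = 0.4834
  (19 − 27.9637)²/27.9637 = 2.8733
  (29 − 22.0766)²/22.0766 = 2.1712
  (25 − 22.9597)²/22.9597 = 0.1813
χ² = 0.1556 + 0.4311 + 1.1646 + 1.3363 + 4.0405 + 0.4834 + 2.8733 + 2.1712 + 0.1813 = 12.837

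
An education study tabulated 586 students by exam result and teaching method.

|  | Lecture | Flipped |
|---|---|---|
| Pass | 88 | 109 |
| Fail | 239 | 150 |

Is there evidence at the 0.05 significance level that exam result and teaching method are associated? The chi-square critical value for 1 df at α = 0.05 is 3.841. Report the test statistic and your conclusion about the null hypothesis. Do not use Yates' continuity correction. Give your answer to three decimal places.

Row totals: 197, 389. Column totals: 327, 259. Grand total N = 586.
Expected counts (row total × column total / N):
  Pass, Lecture: 197×327/586 = 109.9300
  Pass, Flipped: 197×259/586 = 87.0700
  Fail, Lecture: 389×327/586 = 217.0700
  Fail, Flipped: 389×259/586 = 171.9300
Contributions (O − E)²/E:
  (88 − 109.9300)²/109.9300 = 4.3748
  (109 − 87.0700)²/87.0700 = 5.5234
  (239 − 217.0700)²/217.0700 = 2.2155
  (150 − 171.9300)²/171.9300 = 2.7972
χ² = 4.3748 + 5.5234 + 2.2155 + 2.7972 = 14.911
df = (2−1)(2−1) = 1. Since 14.911 > 3.841, reject the null hypothesis of independence at α = 0.05.

14.911; reject H₀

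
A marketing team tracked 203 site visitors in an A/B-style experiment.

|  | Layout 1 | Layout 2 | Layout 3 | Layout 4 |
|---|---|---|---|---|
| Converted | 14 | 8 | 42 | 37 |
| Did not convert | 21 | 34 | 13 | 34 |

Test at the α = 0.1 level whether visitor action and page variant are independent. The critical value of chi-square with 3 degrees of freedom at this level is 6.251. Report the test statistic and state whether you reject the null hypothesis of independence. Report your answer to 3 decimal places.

32.909; reject H₀

Row totals: 101, 102. Column totals: 35, 42, 55, 71. Grand total N = 203.
Expected counts (row total × column total / N):
  Converted, Layout 1: 101×35/203 = 17.4138
  Converted, Layout 2: 101×42/203 = 20.8966
  Converted, Layout 3: 101×55/203 = 27.3645
  Converted, Layout 4: 101×71/203 = 35.3251
  Did not convert, Layout 1: 102×35/203 = 17.5862
  Did not convert, Layout 2: 102×42/203 = 21.1034
  Did not convert, Layout 3: 102×55/203 = 27.6355
  Did not convert, Layout 4: 102×71/203 = 35.6749
Contributions (O − E)²/E:
  (14 − 17.4138)²/17.4138 = 0.6692
  (8 − 20.8966)²/20.8966 = 7.9593
  (42 − 27.3645)²/27.3645 = 7.8276
  (37 − 35.3251)²/35.3251 = 0.0794
  (21 − 17.5862)²/17.5862 = 0.6627
  (34 − 21.1034)²/21.1034 = 7.8813
  (13 − 27.6355)²/27.6355 = 7.7508
  (34 − 35.6749)²/35.6749 = 0.0786
χ² = 0.6692 + 7.9593 + 7.8276 + 0.0794 + 0.6627 + 7.8813 + 7.7508 + 0.0786 = 32.909
df = (2−1)(4−1) = 3. Since 32.909 > 6.251, reject the null hypothesis of independence at α = 0.1.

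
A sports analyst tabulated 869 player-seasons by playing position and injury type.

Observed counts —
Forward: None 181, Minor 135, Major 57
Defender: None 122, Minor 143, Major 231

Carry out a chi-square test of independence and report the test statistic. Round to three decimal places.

101.467

Row totals: 373, 496. Column totals: 303, 278, 288. Grand total N = 869.
Expected counts (row total × column total / N):
  Forward, None: 373×303/869 = 130.0564
  Forward, Minor: 373×278/869 = 119.3257
  Forward, Major: 373×288/869 = 123.6180
  Defender, None: 496×303/869 = 172.9436
  Defender, Minor: 496×278/869 = 158.6743
  Defender, Major: 496×288/869 = 164.3820
Contributions (O − E)²/E:
  (181 − 130.0564)²/130.0564 = 19.9548
  (135 − 119.3257)²/119.3257 = 2.0589
  (57 − 123.6180)²/123.6180 = 35.9006
  (122 − 172.9436)²/172.9436 = 15.0063
  (143 − 158.6743)²/158.6743 = 1.5484
  (231 − 164.3820)²/164.3820 = 26.9978
χ² = 19.9548 + 2.0589 + 35.9006 + 15.0063 + 1.5484 + 26.9978 = 101.467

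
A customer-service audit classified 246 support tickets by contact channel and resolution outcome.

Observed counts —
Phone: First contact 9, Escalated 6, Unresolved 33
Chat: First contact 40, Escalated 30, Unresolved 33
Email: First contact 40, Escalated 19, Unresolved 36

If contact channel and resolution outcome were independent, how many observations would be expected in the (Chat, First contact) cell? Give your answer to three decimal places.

37.264

Row total (Chat) = 103; column total (First contact) = 89; grand total N = 246.
Expected count = (row total × column total) / N = 103 × 89 / 246 = 37.264.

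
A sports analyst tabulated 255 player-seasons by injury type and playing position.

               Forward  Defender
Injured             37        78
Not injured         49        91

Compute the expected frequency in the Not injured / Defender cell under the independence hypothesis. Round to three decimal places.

Row total (Not injured) = 140; column total (Defender) = 169; grand total N = 255.
Expected count = (row total × column total) / N = 140 × 169 / 255 = 92.784.

92.784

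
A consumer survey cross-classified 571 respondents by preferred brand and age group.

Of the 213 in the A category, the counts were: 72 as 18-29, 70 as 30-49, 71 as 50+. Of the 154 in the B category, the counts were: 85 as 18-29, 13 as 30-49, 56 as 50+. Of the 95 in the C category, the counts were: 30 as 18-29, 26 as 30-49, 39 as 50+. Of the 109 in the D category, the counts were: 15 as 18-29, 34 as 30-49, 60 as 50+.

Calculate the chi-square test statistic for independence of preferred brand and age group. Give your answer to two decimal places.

65.17

Row totals: 213, 154, 95, 109. Column totals: 202, 143, 226. Grand total N = 571.
Expected counts (row total × column total / N):
  A, 18-29: 213×202/571 = 75.352
  A, 30-49: 213×143/571 = 53.343
  A, 50+: 213×226/571 = 84.305
  B, 18-29: 154×202/571 = 54.480
  B, 30-49: 154×143/571 = 38.567
  B, 50+: 154×226/571 = 60.953
  C, 18-29: 95×202/571 = 33.608
  C, 30-49: 95×143/571 = 23.792
  C, 50+: 95×226/571 = 37.601
  D, 18-29: 109×202/571 = 38.560
  D, 30-49: 109×143/571 = 27.298
  D, 50+: 109×226/571 = 43.142
Contributions (O − E)²/E:
  (72 − 75.352)²/75.352 = 0.1491
  (70 − 53.343)²/53.343 = 5.2014
  (71 − 84.305)²/84.305 = 2.0998
  (85 − 54.480)²/54.480 = 17.0975
  (13 − 38.567)²/38.567 = 16.9490
  (56 − 60.953)²/60.953 = 0.4025
  (30 − 33.608)²/33.608 = 0.3873
  (26 − 23.792)²/23.792 = 0.2049
  (39 − 37.601)²/37.601 = 0.0521
  (15 − 38.560)²/38.560 = 14.3951
  (34 − 27.298)²/27.298 = 1.6454
  (60 − 43.142)²/43.142 = 6.5874
χ² = 0.1491 + 5.2014 + 2.0998 + 17.0975 + 16.9490 + 0.4025 + 0.3873 + 0.2049 + 0.0521 + 14.3951 + 1.6454 + 6.5874 = 65.17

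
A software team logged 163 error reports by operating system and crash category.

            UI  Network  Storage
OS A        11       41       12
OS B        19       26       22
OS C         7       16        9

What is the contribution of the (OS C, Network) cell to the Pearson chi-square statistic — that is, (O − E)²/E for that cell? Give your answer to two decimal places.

0.01

Row total (OS C) = 32; column total (Network) = 83; N = 163.
Expected count E = 32 × 83 / 163 = 16.2945.
Contribution = (O − E)²/E = (16 − 16.2945)² / 16.2945 = 0.01.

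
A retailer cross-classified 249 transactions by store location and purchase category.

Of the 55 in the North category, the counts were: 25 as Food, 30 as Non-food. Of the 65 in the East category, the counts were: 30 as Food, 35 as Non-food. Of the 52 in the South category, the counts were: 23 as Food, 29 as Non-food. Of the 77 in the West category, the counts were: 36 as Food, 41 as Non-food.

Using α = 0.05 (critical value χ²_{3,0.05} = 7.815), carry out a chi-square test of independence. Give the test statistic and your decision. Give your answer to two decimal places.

Row totals: 55, 65, 52, 77. Column totals: 114, 135. Grand total N = 249.
Expected counts (row total × column total / N):
  North, Food: 55×114/249 = 25.181
  North, Non-food: 55×135/249 = 29.819
  East, Food: 65×114/249 = 29.759
  East, Non-food: 65×135/249 = 35.241
  South, Food: 52×114/249 = 23.807
  South, Non-food: 52×135/249 = 28.193
  West, Food: 77×114/249 = 35.253
  West, Non-food: 77×135/249 = 41.747
Contributions (O − E)²/E:
  (25 − 25.181)²/25.181 = 0.0013
  (30 − 29.819)²/29.819 = 0.0011
  (30 − 29.759)²/29.759 = 0.0020
  (35 − 35.241)²/35.241 = 0.0016
  (23 − 23.807)²/23.807 = 0.0274
  (29 − 28.193)²/28.193 = 0.0231
  (36 − 35.253)²/35.253 = 0.0158
  (41 − 41.747)²/41.747 = 0.0134
χ² = 0.0013 + 0.0011 + 0.0020 + 0.0016 + 0.0274 + 0.0231 + 0.0158 + 0.0134 = 0.09
df = (4−1)(2−1) = 3. Since 0.09 < 7.815, fail to reject the null hypothesis of independence at α = 0.05.

0.09; fail to reject H₀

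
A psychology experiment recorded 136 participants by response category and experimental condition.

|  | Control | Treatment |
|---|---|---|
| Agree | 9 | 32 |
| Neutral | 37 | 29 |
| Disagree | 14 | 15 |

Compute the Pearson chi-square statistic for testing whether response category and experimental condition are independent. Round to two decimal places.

12.19

Row totals: 41, 66, 29. Column totals: 60, 76. Grand total N = 136.
Expected counts (row total × column total / N):
  Agree, Control: 41×60/136 = 18.088
  Agree, Treatment: 41×76/136 = 22.912
  Neutral, Control: 66×60/136 = 29.118
  Neutral, Treatment: 66×76/136 = 36.882
  Disagree, Control: 29×60/136 = 12.794
  Disagree, Treatment: 29×76/136 = 16.206
Contributions (O − E)²/E:
  (9 − 18.088)²/18.088 = 4.5661
  (32 − 22.912)²/22.912 = 3.6047
  (37 − 29.118)²/29.118 = 2.1336
  (29 − 36.882)²/36.882 = 1.6845
  (14 − 12.794)²/12.794 = 0.1137
  (15 − 16.206)²/16.206 = 0.0897
χ² = 4.5661 + 3.6047 + 2.1336 + 1.6845 + 0.1137 + 0.0897 = 12.19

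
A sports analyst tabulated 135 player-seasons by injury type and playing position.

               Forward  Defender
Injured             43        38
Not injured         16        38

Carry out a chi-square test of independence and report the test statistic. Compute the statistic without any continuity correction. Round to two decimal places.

Row totals: 81, 54. Column totals: 59, 76. Grand total N = 135.
Expected counts (row total × column total / N):
  Injured, Forward: 81×59/135 = 35.400
  Injured, Defender: 81×76/135 = 45.600
  Not injured, Forward: 54×59/135 = 23.600
  Not injured, Defender: 54×76/135 = 30.400
Contributions (O − E)²/E:
  (43 − 35.400)²/35.400 = 1.6316
  (38 − 45.600)²/45.600 = 1.2667
  (16 − 23.600)²/23.600 = 2.4475
  (38 − 30.400)²/30.400 = 1.9000
χ² = 1.6316 + 1.2667 + 2.4475 + 1.9000 = 7.25

7.25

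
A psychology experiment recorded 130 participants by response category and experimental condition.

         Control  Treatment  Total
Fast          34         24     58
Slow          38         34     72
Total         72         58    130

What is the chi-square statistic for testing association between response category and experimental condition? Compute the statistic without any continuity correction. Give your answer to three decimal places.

Grand total N = 130.
Expected counts (row total × column total / N):
  Fast, Control: 58×72/130 = 32.1231
  Fast, Treatment: 58×58/130 = 25.8769
  Slow, Control: 72×72/130 = 39.8769
  Slow, Treatment: 72×58/130 = 32.1231
Contributions (O − E)²/E:
  (34 − 32.1231)²/32.1231 = 0.1097
  (24 − 25.8769)²/25.8769 = 0.1361
  (38 − 39.8769)²/39.8769 = 0.0883
  (34 − 32.1231)²/32.1231 = 0.1097
χ² = 0.1097 + 0.1361 + 0.0883 + 0.1097 = 0.444

0.444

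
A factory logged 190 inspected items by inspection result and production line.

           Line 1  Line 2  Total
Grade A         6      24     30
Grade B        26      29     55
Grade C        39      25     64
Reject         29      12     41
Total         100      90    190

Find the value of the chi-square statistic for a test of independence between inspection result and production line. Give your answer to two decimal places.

20.61

Grand total N = 190.
Expected counts (row total × column total / N):
  Grade A, Line 1: 30×100/190 = 15.7895
  Grade A, Line 2: 30×90/190 = 14.2105
  Grade B, Line 1: 55×100/190 = 28.9474
  Grade B, Line 2: 55×90/190 = 26.0526
  Grade C, Line 1: 64×100/190 = 33.6842
  Grade C, Line 2: 64×90/190 = 30.3158
  Reject, Line 1: 41×100/190 = 21.5789
  Reject, Line 2: 41×90/190 = 19.4211
Contributions (O − E)²/E:
  (6 − 15.7895)²/15.7895 = 6.0695
  (24 − 14.2105)²/14.2105 = 6.7439
  (26 − 28.9474)²/28.9474 = 0.3001
  (29 − 26.0526)²/26.0526 = 0.3334
  (39 − 33.6842)²/33.6842 = 0.8389
  (25 − 30.3158)²/30.3158 = 0.9321
  (29 − 21.5789)²/21.5789 = 2.5522
  (12 − 19.4211)²/19.4211 = 2.8357
χ² = 6.0695 + 6.7439 + 0.3001 + 0.3334 + 0.8389 + 0.9321 + 2.5522 + 2.8357 = 20.61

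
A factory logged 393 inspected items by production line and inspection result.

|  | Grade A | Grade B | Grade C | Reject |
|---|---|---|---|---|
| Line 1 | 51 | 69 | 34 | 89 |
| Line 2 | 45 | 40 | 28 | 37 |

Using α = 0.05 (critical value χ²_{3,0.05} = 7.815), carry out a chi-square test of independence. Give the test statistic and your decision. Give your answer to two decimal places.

Row totals: 243, 150. Column totals: 96, 109, 62, 126. Grand total N = 393.
Expected counts (row total × column total / N):
  Line 1, Grade A: 243×96/393 = 59.359
  Line 1, Grade B: 243×109/393 = 67.397
  Line 1, Grade C: 243×62/393 = 38.336
  Line 1, Reject: 243×126/393 = 77.908
  Line 2, Grade A: 150×96/393 = 36.641
  Line 2, Grade B: 150×109/393 = 41.603
  Line 2, Grade C: 150×62/393 = 23.664
  Line 2, Reject: 150×126/393 = 48.092
Contributions (O − E)²/E:
  (51 − 59.359)²/59.359 = 1.1771
  (69 − 67.397)²/67.397 = 0.0381
  (34 − 38.336)²/38.336 = 0.4904
  (89 − 77.908)²/77.908 = 1.5792
  (45 − 36.641)²/36.641 = 1.9070
  (40 − 41.603)²/41.603 = 0.0618
  (28 − 23.664)²/23.664 = 0.7945
  (37 − 48.092)²/48.092 = 2.5583
χ² = 1.1771 + 0.0381 + 0.4904 + 1.5792 + 1.9070 + 0.0618 + 0.7945 + 2.5583 = 8.61
df = (2−1)(4−1) = 3. Since 8.61 > 7.815, reject the null hypothesis of independence at α = 0.05.

8.61; reject H₀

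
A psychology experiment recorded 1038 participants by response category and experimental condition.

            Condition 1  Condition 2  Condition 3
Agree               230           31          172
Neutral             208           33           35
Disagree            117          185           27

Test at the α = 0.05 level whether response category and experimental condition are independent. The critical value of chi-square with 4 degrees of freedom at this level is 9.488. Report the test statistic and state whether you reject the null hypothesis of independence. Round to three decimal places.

353.431; reject H₀

Row totals: 433, 276, 329. Column totals: 555, 249, 234. Grand total N = 1038.
Expected counts (row total × column total / N):
  Agree, Condition 1: 433×555/1038 = 231.5173
  Agree, Condition 2: 433×249/1038 = 103.8699
  Agree, Condition 3: 433×234/1038 = 97.6127
  Neutral, Condition 1: 276×555/1038 = 147.5723
  Neutral, Condition 2: 276×249/1038 = 66.2081
  Neutral, Condition 3: 276×234/1038 = 62.2197
  Disagree, Condition 1: 329×555/1038 = 175.9104
  Disagree, Condition 2: 329×249/1038 = 78.9220
  Disagree, Condition 3: 329×234/1038 = 74.1676
Contributions (O − E)²/E:
  (230 − 231.5173)²/231.5173 = 0.0099
  (31 − 103.8699)²/103.8699 = 51.1219
  (172 − 97.6127)²/97.6127 = 56.6880
  (208 − 147.5723)²/147.5723 = 24.7439
  (33 − 66.2081)²/66.2081 = 16.6562
  (35 − 62.2197)²/62.2197 = 11.9080
  (117 − 175.9104)²/175.9104 = 19.7284
  (185 − 78.9220)²/78.9220 = 142.5780
  (27 − 74.1676)²/74.1676 = 29.9967
χ² = 0.0099 + 51.1219 + 56.6880 + 24.7439 + 16.6562 + 11.9080 + 19.7284 + 142.5780 + 29.9967 = 353.431
df = (3−1)(3−1) = 4. Since 353.431 > 9.488, reject the null hypothesis of independence at α = 0.05.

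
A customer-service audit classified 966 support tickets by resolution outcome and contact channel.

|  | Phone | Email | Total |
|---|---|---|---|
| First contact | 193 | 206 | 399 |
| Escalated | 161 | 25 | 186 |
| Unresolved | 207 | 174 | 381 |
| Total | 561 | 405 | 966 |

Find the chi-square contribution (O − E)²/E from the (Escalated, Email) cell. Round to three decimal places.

35.996

Row total (Escalated) = 186; column total (Email) = 405; N = 966.
Expected count E = 186 × 405 / 966 = 77.98137.
Contribution = (O − E)²/E = (25 − 77.98137)² / 77.98137 = 35.996.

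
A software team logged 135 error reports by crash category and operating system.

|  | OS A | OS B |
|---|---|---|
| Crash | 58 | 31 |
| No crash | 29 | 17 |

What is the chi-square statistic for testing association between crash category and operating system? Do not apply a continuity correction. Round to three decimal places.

Row totals: 89, 46. Column totals: 87, 48. Grand total N = 135.
Expected counts (row total × column total / N):
  Crash, OS A: 89×87/135 = 57.3556
  Crash, OS B: 89×48/135 = 31.6444
  No crash, OS A: 46×87/135 = 29.6444
  No crash, OS B: 46×48/135 = 16.3556
Contributions (O − E)²/E:
  (58 − 57.3556)²/57.3556 = 0.0072
  (31 − 31.6444)²/31.6444 = 0.0131
  (29 − 29.6444)²/29.6444 = 0.0140
  (17 − 16.3556)²/16.3556 = 0.0254
χ² = 0.0072 + 0.0131 + 0.0140 + 0.0254 = 0.060

0.060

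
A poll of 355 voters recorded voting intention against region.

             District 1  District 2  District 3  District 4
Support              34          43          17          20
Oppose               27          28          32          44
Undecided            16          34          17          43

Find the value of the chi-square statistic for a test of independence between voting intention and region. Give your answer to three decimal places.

Row totals: 114, 131, 110. Column totals: 77, 105, 66, 107. Grand total N = 355.
Expected counts (row total × column total / N):
  Support, District 1: 114×77/355 = 24.7268
  Support, District 2: 114×105/355 = 33.7183
  Support, District 3: 114×66/355 = 21.1944
  Support, District 4: 114×107/355 = 34.3606
  Oppose, District 1: 131×77/355 = 28.4141
  Oppose, District 2: 131×105/355 = 38.7465
  Oppose, District 3: 131×66/355 = 24.3549
  Oppose, District 4: 131×107/355 = 39.4845
  Undecided, District 1: 110×77/355 = 23.8592
  Undecided, District 2: 110×105/355 = 32.5352
  Undecided, District 3: 110×66/355 = 20.4507
  Undecided, District 4: 110×107/355 = 33.1549
Contributions (O − E)²/E:
  (34 − 24.7268)²/24.7268 = 3.4777
  (43 − 33.7183)²/33.7183 = 2.5550
  (17 − 21.1944)²/21.1944 = 0.8301
  (20 − 34.3606)²/34.3606 = 6.0018
  (27 − 28.4141)²/28.4141 = 0.0704
  (28 − 38.7465)²/38.7465 = 2.9806
  (32 − 24.3549)²/24.3549 = 2.3998
  (44 − 39.4845)²/39.4845 = 0.5164
  (16 − 23.8592)²/23.8592 = 2.5888
  (34 − 32.5352)²/32.5352 = 0.0659
  (17 − 20.4507)²/20.4507 = 0.5822
  (43 − 33.1549)²/33.1549 = 2.9234
χ² = 3.4777 + 2.5550 + 0.8301 + 6.0018 + 0.0704 + 2.9806 + 2.3998 + 0.5164 + 2.5888 + 0.0659 + 0.5822 + 2.9234 = 24.992

24.992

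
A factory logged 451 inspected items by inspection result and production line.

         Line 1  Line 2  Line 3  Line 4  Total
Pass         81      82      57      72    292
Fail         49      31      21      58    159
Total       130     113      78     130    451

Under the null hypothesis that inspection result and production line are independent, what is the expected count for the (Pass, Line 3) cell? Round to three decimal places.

Row total (Pass) = 292; column total (Line 3) = 78; grand total N = 451.
Expected count = (row total × column total) / N = 292 × 78 / 451 = 50.501.

50.501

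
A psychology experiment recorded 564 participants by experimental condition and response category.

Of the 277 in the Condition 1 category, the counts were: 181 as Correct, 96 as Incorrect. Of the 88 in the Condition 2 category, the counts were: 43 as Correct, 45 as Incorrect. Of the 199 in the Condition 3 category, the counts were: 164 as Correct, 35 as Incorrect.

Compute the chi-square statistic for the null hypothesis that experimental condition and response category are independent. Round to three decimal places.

35.010

Row totals: 277, 88, 199. Column totals: 388, 176. Grand total N = 564.
Expected counts (row total × column total / N):
  Condition 1, Correct: 277×388/564 = 190.5603
  Condition 1, Incorrect: 277×176/564 = 86.4397
  Condition 2, Correct: 88×388/564 = 60.5390
  Condition 2, Incorrect: 88×176/564 = 27.4610
  Condition 3, Correct: 199×388/564 = 136.9007
  Condition 3, Incorrect: 199×176/564 = 62.0993
Contributions (O − E)²/E:
  (181 − 190.5603)²/190.5603 = 0.4796
  (96 − 86.4397)²/86.4397 = 1.0574
  (43 − 60.5390)²/60.5390 = 5.0813
  (45 − 27.4610)²/27.4610 = 11.2019
  (164 − 136.9007)²/136.9007 = 5.3643
  (35 − 62.0993)²/62.0993 = 11.8258
χ² = 0.4796 + 1.0574 + 5.0813 + 11.2019 + 5.3643 + 11.8258 = 35.010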